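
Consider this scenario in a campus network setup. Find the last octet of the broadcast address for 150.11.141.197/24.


Given: IP = 150.11.141.197, prefix = /24
Host bits = 32 - 24 = 8
Network last octet = 197 AND mask = 0
Host part size = 2^8 - 1 = 255
Broadcast last octet = 0 OR 255 = 255

255


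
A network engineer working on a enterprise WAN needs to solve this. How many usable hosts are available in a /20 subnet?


Given: subnet mask /20
Host bits = 32 - 20 = 12
Total addresses = 2^12 = 4096
Usable hosts = 4096 - 2 (network + broadcast) = 4094

4094


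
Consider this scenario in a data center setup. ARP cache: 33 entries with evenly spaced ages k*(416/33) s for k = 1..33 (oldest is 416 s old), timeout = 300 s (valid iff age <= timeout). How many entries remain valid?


Ages are k * 416/33 s for k = 1..33 (spacing = 12.6061 s).
Entry k is valid iff k * 416/33 <= 300 iff k <= 33 * 300 / 416 = 23.7981
n_valid = floor(23.7981) = 23
(n_stale = 33 - 23 = 10)

23


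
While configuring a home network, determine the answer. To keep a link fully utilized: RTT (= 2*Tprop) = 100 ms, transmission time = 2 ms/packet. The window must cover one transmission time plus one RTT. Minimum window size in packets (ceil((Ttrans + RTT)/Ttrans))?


Given: Ttrans = 2 ms, RTT = 100 ms (= 2 * Tprop, Tprop = 50 ms)
Time until first ACK returns = Ttrans + RTT = 2 + 100 = 102 ms
Need W * Ttrans >= Ttrans + RTT  ->  W >= (Ttrans + RTT) / Ttrans
(Ttrans + RTT) / Ttrans = 102 / 2 = 51
W_min = ceil(51) = 51

51


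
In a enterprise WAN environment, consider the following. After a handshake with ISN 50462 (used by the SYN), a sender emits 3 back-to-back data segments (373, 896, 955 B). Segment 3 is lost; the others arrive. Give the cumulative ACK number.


SYN uses sequence number 50462; first data byte = ISN + 1 = 50463.
Segment 1: SEQ = 50463, len = 373 B, covers [50463, 50835]
Segment 2: SEQ = 50836, len = 896 B, covers [50836, 51731]
Segment 3: SEQ = 51732, len = 955 B, covers [51732, 52686] [LOST]
In-order data received: bytes [50463, 51731] (segments 1..2).
Segment 3 missing -> gap begins at byte 51732.
Cumulative ACK = next expected in-order byte = 50463 + 373 + 896 = 51732

51732


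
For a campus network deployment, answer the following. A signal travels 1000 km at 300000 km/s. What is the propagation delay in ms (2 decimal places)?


Given: distance = 1000 km, speed = 300000 km/s
Delay = distance / speed = 1000 / 300000 seconds
Delay in ms = 1000 * 1000 / 300000
Delay = 3.3333 ms
Rounded to 2 dp = 3.33 ms

3.33


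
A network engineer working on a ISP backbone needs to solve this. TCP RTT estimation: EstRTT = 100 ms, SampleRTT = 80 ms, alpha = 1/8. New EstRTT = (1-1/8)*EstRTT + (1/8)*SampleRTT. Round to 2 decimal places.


Given: EstRTT = 100 ms, SampleRTT = 80 ms, alpha = 1/8
New EstRTT = (1 - alpha) * EstRTT + alpha * SampleRTT
(7/8) * 100 = 87.5
(1/8) * 80 = 10
New EstRTT = 87.5 + 10 = 97.5 ms -> 97.50 ms (2 dp)

97.50


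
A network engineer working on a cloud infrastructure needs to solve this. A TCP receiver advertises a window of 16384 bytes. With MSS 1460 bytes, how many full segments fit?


Given: RWND = 16384 bytes, MSS = 1460 bytes
Full segments = floor(RWND / MSS)
Full segments = floor(16384 / 1460)
Full segments = floor(11.2219) = 11

11


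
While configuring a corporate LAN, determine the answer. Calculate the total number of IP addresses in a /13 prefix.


Given: CIDR prefix /13
Host bits = 32 - 13 = 19
Total addresses = 2^19 = 524288

524288


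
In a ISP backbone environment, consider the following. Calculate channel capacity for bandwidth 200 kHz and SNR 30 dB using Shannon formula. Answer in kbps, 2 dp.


Given: B = 200 kHz, SNR = 30 dB
SNR linear = 10^(30/10) = 1000
1 + SNR = 1001
log2(1001) = 9.9672262588
C = 200 * 1000 * 9.9672262588 = 1993445.2518 bps
C = 1993.445252 kbps -> 1993.45 kbps (2 dp)

1993.45


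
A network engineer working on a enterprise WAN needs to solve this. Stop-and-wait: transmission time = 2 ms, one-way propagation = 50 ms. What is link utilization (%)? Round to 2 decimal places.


Given: Ttrans = 2 ms, Tprop = 50 ms
RTT = 2 * Tprop = 2 * 50 = 100 ms
U = Ttrans / (Ttrans + RTT)
U = 2 / (2 + 100)
U = 2 / 102 = 0.019608
U% = 1.96%

1.96


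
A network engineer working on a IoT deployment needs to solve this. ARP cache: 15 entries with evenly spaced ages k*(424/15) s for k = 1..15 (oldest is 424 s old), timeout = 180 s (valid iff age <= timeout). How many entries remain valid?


Ages are k * 424/15 s for k = 1..15 (spacing = 28.2667 s).
Entry k is valid iff k * 424/15 <= 180 iff k <= 15 * 180 / 424 = 6.3679
n_valid = floor(6.3679) = 6
(n_stale = 15 - 6 = 9)

6


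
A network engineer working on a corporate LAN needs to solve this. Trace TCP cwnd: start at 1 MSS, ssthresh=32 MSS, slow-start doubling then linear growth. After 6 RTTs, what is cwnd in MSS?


RTT 0: cwnd = 1 MSS (initial)
RTT 1: cwnd = 2 MSS (slow start, doubled)
RTT 2: cwnd = 4 MSS (slow start, doubled)
RTT 3: cwnd = 8 MSS (slow start, doubled)
RTT 4: cwnd = 16 MSS (slow start, doubled)
RTT 5: cwnd = 32 MSS (slow start, doubled)
RTT 6: cwnd = 33 MSS (congestion avoidance, +1)

33


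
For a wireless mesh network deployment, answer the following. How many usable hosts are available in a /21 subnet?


Given: subnet mask /21
Host bits = 32 - 21 = 11
Total addresses = 2^11 = 2048
Usable hosts = 2048 - 2 (network + broadcast) = 2046

2046


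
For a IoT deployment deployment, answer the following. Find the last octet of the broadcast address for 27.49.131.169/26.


Given: IP = 27.49.131.169, prefix = /26
Host bits = 32 - 26 = 6
Network last octet = 169 AND mask = 128
Host part size = 2^6 - 1 = 63
Broadcast last octet = 128 OR 63 = 191

191


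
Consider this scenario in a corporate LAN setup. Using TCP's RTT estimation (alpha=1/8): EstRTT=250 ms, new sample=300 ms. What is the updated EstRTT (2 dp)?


Given: EstRTT = 250 ms, SampleRTT = 300 ms, alpha = 1/8
New EstRTT = (1 - alpha) * EstRTT + alpha * SampleRTT
(7/8) * 250 = 218.75
(1/8) * 300 = 37.5
New EstRTT = 218.75 + 37.5 = 256.25 ms -> 256.25 ms (2 dp)

256.25


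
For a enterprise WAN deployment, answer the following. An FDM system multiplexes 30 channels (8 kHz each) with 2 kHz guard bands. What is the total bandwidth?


Given: 30 channels, 8 kHz each, guard = 2 kHz
Channel bandwidth = 30 * 8 = 240 kHz
Guard bands = 29 gaps * 2 kHz = 58 kHz
Total = 240 + 58 = 298 kHz

298


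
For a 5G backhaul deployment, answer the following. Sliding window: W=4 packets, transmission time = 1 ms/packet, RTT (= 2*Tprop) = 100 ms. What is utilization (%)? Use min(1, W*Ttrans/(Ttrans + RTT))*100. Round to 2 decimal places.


Given: W = 4, Ttrans = 1 ms, RTT = 100 ms (= 2 * Tprop, Tprop = 50 ms)
Cycle time = Ttrans + RTT = 1 + 100 = 101 ms (first packet sent until its ACK returns)
W * Ttrans = 4 * 1 = 4 ms of sending per cycle
W * Ttrans / (Ttrans + RTT) = 4 / 101 = 0.039604
U = min(1, 0.039604) = 0.039604
U% = 3.96%

3.96


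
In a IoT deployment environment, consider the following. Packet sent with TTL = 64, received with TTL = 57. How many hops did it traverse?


Given: initial TTL = 64, received TTL = 57
Hops = initial TTL - received TTL
Hops = 64 - 57 = 7

7


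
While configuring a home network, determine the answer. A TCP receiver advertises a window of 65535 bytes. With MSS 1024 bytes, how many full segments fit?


Given: RWND = 65535 bytes, MSS = 1024 bytes
Full segments = floor(RWND / MSS)
Full segments = floor(65535 / 1024)
Full segments = floor(63.999) = 63

63


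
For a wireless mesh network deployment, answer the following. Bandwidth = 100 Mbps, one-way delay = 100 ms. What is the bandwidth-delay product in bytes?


Given: bandwidth = 100 Mbps, delay = 100 ms
BDP in bits = 100 * 10^6 * 100 / 1000
BDP in bits = 10000000
BDP in bytes = 10000000 / 8 = 1250000

1250000


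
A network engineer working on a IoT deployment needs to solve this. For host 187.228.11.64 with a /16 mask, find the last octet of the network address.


Given: IP = 187.228.11.64, prefix = /16
Subnet mask = 255.255.0.0
Last octet of IP: 64
Last octet of mask: 0
Network last octet = 64 AND 0 = 0

0


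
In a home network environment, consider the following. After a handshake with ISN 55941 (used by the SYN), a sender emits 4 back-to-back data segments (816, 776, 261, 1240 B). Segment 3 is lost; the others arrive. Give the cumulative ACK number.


SYN uses sequence number 55941; first data byte = ISN + 1 = 55942.
Segment 1: SEQ = 55942, len = 816 B, covers [55942, 56757]
Segment 2: SEQ = 56758, len = 776 B, covers [56758, 57533]
Segment 3: SEQ = 57534, len = 261 B, covers [57534, 57794] [LOST]
Segment 4: SEQ = 57795, len = 1240 B, covers [57795, 59034]
In-order data received: bytes [55942, 57533] (segments 1..2).
Segment 3 missing -> gap begins at byte 57534; later segments buffered out of order.
Cumulative ACK = next expected in-order byte = 55942 + 816 + 776 = 57534

57534


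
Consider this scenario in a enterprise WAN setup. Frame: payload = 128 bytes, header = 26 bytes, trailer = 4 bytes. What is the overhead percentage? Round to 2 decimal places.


Given: payload = 128 B, header = 26 B, trailer = 4 B
Overhead bytes = header + trailer = 26 + 4 = 30
Total frame = payload + overhead = 128 + 30 = 158
Overhead % = 30 / 158 * 100 = 18.9873% -> 18.99% (2 dp)

18.99


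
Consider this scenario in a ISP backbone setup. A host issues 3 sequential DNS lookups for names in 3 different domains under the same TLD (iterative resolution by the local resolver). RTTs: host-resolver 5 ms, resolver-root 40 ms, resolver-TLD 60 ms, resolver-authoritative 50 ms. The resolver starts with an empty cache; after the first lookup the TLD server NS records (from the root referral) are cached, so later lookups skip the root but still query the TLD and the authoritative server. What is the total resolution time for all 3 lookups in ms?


Lookup 1 (cold cache): local + root + TLD + auth = 5 + 40 + 60 + 50 = 155 ms
Lookups 2..3 (TLD NS cached -> skip root; new domain -> still ask TLD and auth): local + TLD + auth = 5 + 60 + 50 = 115 ms each
Remaining 2 lookups: 2 * 115 = 230 ms
Total = 155 + 230 = 385 ms

385


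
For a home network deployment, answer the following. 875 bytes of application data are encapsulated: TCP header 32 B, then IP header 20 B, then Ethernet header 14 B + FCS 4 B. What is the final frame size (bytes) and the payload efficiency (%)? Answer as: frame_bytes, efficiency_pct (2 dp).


TCP segment = 875 + 32 = 907 B
IP packet = 907 + 20 = 927 B
Ethernet frame = 927 + 14 + 4 = 945 B
Efficiency = app / frame = 875 / 945 = 0.925926 = 92.5926% -> 92.59% (2 dp)

945, 92.59


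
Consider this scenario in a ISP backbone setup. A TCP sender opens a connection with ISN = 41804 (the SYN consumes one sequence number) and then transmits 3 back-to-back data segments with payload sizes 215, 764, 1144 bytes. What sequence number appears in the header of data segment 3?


The SYN occupies sequence number ISN = 41804, so the first data byte is ISN + 1 = 41805.
SEQ of data segment i = (ISN + 1) + sum of payload sizes of segments 1..i-1.
Segment 1: SEQ = 41805, payload = 215 bytes
Segment 2: SEQ = 42020, payload = 764 bytes
Segment 3: SEQ = 42784, payload = 1144 bytes
SEQ of segment 3 = 41805 + 215 + 764 = 42784

42784


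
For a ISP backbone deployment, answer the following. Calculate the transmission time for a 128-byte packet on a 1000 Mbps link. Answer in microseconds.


Given: packet = 128 bytes, bandwidth = 1000 Mbps
Packet in bits = 128 * 8 = 1024 bits
Bandwidth = 1000 * 10^6 = 1000000000 bps
Time = 1024 / 1000000000 seconds
Time in us = 1024 * 10^6 / 1000000000 = 1.024

1.024


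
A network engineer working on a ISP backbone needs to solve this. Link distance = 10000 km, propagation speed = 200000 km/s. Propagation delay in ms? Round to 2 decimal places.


Given: distance = 10000 km, speed = 200000 km/s
Delay = distance / speed = 10000 / 200000 seconds
Delay in ms = 10000 * 1000 / 200000
Delay = 50.0000 ms
Rounded to 2 dp = 50.00 ms

50.00


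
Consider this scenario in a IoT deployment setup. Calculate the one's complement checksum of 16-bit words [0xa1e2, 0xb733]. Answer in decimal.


Given words: [0xa1e2, 0xb733]
Step 1: Sum all words
Raw sum = 41442 + 46899 = 88341
Step 2: Fold carry: (22805 + 1) = 22806
One's complement = ~22806 & 0xFFFF = 42729

42729


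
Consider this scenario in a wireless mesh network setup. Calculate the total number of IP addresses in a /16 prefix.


Given: CIDR prefix /16
Host bits = 32 - 16 = 16
Total addresses = 2^16 = 65536

65536


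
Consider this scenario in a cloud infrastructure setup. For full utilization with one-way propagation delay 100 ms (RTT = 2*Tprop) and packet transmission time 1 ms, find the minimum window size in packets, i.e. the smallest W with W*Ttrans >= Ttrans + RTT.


Given: Ttrans = 1 ms, RTT = 200 ms (= 2 * Tprop, Tprop = 100 ms)
Time until first ACK returns = Ttrans + RTT = 1 + 200 = 201 ms
Need W * Ttrans >= Ttrans + RTT  ->  W >= (Ttrans + RTT) / Ttrans
(Ttrans + RTT) / Ttrans = 201 / 1 = 201
W_min = ceil(201) = 201

201


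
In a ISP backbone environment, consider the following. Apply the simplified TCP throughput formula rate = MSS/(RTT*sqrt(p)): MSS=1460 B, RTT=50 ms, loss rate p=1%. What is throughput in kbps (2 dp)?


Given: MSS = 1460 bytes, RTT = 50 ms, loss = 1%
RTT in seconds = 50 / 1000 = 0.05
Loss rate = 1% = 0.01
sqrt(loss) = sqrt(0.01) = 0.1
Throughput (bytes/s) = 1460 / (0.05 * 0.1) = 292000.0000
Throughput (kbps) = 292000.0000 * 8 / 1000 = 2336.000000 -> 2336.00 kbps (2 dp)

2336.00


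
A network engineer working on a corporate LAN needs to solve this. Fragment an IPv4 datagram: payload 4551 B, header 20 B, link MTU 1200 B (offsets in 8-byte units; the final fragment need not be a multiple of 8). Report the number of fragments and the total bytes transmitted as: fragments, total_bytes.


Max data per non-final fragment = floor((MTU - header)/8)*8 = floor((1200 - 20)/8)*8 = floor(1180/8)*8 = 1176 B
Final fragment needs no 8-byte alignment: it can carry up to MTU - header = 1180 B
Non-final fragments needed = ceil((payload - 1180) / 1176) = ceil(3371/1176) = ceil(2.8665) = 3
Number of fragments = 3 + 1 = 4
Fragment sizes (data): 3 * 1176 B + 1023 B (last, 1023 <= 1180 OK)
Total bytes sent = payload + n_frags * header = 4551 + 4*20 = 4551 + 80 = 4631 B

4, 4631


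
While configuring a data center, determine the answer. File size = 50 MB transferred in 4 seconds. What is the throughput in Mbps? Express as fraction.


Given: file = 50 MB, time = 4 s
File in Mb = 50 * 8 = 400 Mb
Throughput = 400 / 4 Mbps
Throughput = 100 Mbps

100


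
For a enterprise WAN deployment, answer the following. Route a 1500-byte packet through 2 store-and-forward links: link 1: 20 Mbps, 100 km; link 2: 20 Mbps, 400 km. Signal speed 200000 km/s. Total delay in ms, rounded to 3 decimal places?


Packet = 1500 bytes = 12000 bits. Store-and-forward: sum (t_trans + t_prop) per link.
Link 1: t_trans = 12000/(20*10^6) s = 0.6000 ms; t_prop = 100/200000 s = 0.5000 ms; subtotal = 1.1000 ms
Link 2: t_trans = 12000/(20*10^6) s = 0.6000 ms; t_prop = 400/200000 s = 2.0000 ms; subtotal = 2.6000 ms
End-to-end = 1.1000 + 2.6000 = 3.7000 ms -> 3.700 ms (3 dp)

3.700


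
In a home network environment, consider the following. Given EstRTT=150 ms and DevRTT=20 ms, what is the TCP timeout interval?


Given: EstRTT = 150 ms, DevRTT = 20 ms
Timeout = EstRTT + 4 * DevRTT
4 * DevRTT = 4 * 20 = 80
Timeout = 150 + 80 = 230 ms

230


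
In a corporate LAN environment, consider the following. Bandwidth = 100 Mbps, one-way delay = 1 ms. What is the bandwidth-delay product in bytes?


Given: bandwidth = 100 Mbps, delay = 1 ms
BDP in bits = 100 * 10^6 * 1 / 1000
BDP in bits = 100000
BDP in bytes = 100000 / 8 = 12500

12500


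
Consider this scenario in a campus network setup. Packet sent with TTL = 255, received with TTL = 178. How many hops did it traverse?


Given: initial TTL = 255, received TTL = 178
Hops = initial TTL - received TTL
Hops = 255 - 178 = 77

77


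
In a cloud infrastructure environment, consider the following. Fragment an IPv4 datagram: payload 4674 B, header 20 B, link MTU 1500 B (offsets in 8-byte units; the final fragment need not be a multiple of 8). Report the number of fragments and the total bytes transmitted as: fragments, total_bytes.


Max data per non-final fragment = floor((MTU - header)/8)*8 = floor((1500 - 20)/8)*8 = floor(1480/8)*8 = 1480 B
Final fragment needs no 8-byte alignment: it can carry up to MTU - header = 1480 B
Non-final fragments needed = ceil((payload - 1480) / 1480) = ceil(3194/1480) = ceil(2.1581) = 3
Number of fragments = 3 + 1 = 4
Fragment sizes (data): 3 * 1480 B + 234 B (last, 234 <= 1480 OK)
Total bytes sent = payload + n_frags * header = 4674 + 4*20 = 4674 + 80 = 4754 B

4, 4754


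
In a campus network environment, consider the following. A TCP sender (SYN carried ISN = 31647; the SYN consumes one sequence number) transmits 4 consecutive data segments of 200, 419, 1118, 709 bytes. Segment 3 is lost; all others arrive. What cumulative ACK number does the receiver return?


SYN uses sequence number 31647; first data byte = ISN + 1 = 31648.
Segment 1: SEQ = 31648, len = 200 B, covers [31648, 31847]
Segment 2: SEQ = 31848, len = 419 B, covers [31848, 32266]
Segment 3: SEQ = 32267, len = 1118 B, covers [32267, 33384] [LOST]
Segment 4: SEQ = 33385, len = 709 B, covers [33385, 34093]
In-order data received: bytes [31648, 32266] (segments 1..2).
Segment 3 missing -> gap begins at byte 32267; later segments buffered out of order.
Cumulative ACK = next expected in-order byte = 31648 + 200 + 419 = 32267

32267


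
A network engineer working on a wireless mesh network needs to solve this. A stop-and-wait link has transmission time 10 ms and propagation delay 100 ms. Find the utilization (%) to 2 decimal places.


Given: Ttrans = 10 ms, Tprop = 100 ms
RTT = 2 * Tprop = 2 * 100 = 200 ms
U = Ttrans / (Ttrans + RTT)
U = 10 / (10 + 200)
U = 10 / 210 = 0.047619
U% = 4.76%

4.76


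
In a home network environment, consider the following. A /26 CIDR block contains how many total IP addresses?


Given: CIDR prefix /26
Host bits = 32 - 26 = 6
Total addresses = 2^6 = 64

64


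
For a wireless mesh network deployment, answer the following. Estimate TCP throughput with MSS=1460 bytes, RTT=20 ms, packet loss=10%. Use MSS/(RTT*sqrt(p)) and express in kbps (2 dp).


Given: MSS = 1460 bytes, RTT = 20 ms, loss = 10%
RTT in seconds = 20 / 1000 = 0.02
Loss rate = 10% = 0.1
sqrt(loss) = sqrt(0.1) = 0.316227766017
Throughput (bytes/s) = 1460 / (0.02 * 0.316227766017) = 230846.2692
Throughput (kbps) = 230846.2692 * 8 / 1000 = 1846.770154 -> 1846.77 kbps (2 dp)

1846.77


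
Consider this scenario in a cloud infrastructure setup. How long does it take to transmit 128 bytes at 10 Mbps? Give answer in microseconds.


Given: packet = 128 bytes, bandwidth = 10 Mbps
Packet in bits = 128 * 8 = 1024 bits
Bandwidth = 10 * 10^6 = 10000000 bps
Time = 1024 / 10000000 seconds
Time in us = 1024 * 10^6 / 10000000 = 102.4

102.4


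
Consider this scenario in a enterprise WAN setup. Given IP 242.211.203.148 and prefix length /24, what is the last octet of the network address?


Given: IP = 242.211.203.148, prefix = /24
Subnet mask = 255.255.255.0
Last octet of IP: 148
Last octet of mask: 0
Network last octet = 148 AND 0 = 0

0


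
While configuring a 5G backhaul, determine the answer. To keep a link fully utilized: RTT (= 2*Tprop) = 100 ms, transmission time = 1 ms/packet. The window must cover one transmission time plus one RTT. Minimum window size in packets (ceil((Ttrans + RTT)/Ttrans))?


Given: Ttrans = 1 ms, RTT = 100 ms (= 2 * Tprop, Tprop = 50 ms)
Time until first ACK returns = Ttrans + RTT = 1 + 100 = 101 ms
Need W * Ttrans >= Ttrans + RTT  ->  W >= (Ttrans + RTT) / Ttrans
(Ttrans + RTT) / Ttrans = 101 / 1 = 101
W_min = ceil(101) = 101

101


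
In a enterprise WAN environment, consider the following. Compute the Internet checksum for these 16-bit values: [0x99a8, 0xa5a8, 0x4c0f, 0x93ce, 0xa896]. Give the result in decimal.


Given words: [0x99a8, 0xa5a8, 0x4c0f, 0x93ce, 0xa896]
Step 1: Sum all words
Raw sum = 39336 + 42408 + 19471 + 37838 + 43158 = 182211
Step 2: Fold carry: (51139 + 2) = 51141
One's complement = ~51141 & 0xFFFF = 14394

14394


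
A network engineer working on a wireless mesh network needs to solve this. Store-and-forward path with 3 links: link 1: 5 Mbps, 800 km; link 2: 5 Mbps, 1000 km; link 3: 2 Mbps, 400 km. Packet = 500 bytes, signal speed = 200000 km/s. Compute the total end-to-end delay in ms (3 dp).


Packet = 500 bytes = 4000 bits. Store-and-forward: sum (t_trans + t_prop) per link.
Link 1: t_trans = 4000/(5*10^6) s = 0.8000 ms; t_prop = 800/200000 s = 4.0000 ms; subtotal = 4.8000 ms
Link 2: t_trans = 4000/(5*10^6) s = 0.8000 ms; t_prop = 1000/200000 s = 5.0000 ms; subtotal = 5.8000 ms
Link 3: t_trans = 4000/(2*10^6) s = 2.0000 ms; t_prop = 400/200000 s = 2.0000 ms; subtotal = 4.0000 ms
End-to-end = 4.8000 + 5.8000 + 4.0000 = 14.6000 ms -> 14.600 ms (3 dp)

14.600


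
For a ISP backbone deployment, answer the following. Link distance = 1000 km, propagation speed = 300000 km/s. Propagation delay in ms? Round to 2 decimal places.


Given: distance = 1000 km, speed = 300000 km/s
Delay = distance / speed = 1000 / 300000 seconds
Delay in ms = 1000 * 1000 / 300000
Delay = 3.3333 ms
Rounded to 2 dp = 3.33 ms

3.33


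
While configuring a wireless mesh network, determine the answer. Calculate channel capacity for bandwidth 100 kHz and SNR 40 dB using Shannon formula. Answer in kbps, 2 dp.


Given: B = 100 kHz, SNR = 40 dB
SNR linear = 10^(40/10) = 10000
1 + SNR = 10001
log2(10001) = 13.2878566418
C = 100 * 1000 * 13.2878566418 = 1328785.6642 bps
C = 1328.785664 kbps -> 1328.79 kbps (2 dp)

1328.79


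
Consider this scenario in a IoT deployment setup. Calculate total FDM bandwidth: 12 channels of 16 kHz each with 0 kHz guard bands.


Given: 12 channels, 16 kHz each, guard = 0 kHz
Channel bandwidth = 12 * 16 = 192 kHz
Guard bands = 11 gaps * 0 kHz = 0 kHz
Total = 192 + 0 = 192 kHz

192


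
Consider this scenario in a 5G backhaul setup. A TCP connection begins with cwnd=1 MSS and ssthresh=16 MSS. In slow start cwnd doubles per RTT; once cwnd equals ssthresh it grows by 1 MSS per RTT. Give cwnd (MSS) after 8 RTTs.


RTT 0: cwnd = 1 MSS (initial)
RTT 1: cwnd = 2 MSS (slow start, doubled)
RTT 2: cwnd = 4 MSS (slow start, doubled)
RTT 3: cwnd = 8 MSS (slow start, doubled)
RTT 4: cwnd = 16 MSS (slow start, doubled)
RTT 5: cwnd = 17 MSS (congestion avoidance, +1)
RTT 6: cwnd = 18 MSS (congestion avoidance, +1)
RTT 7: cwnd = 19 MSS (congestion avoidance, +1)
RTT 8: cwnd = 20 MSS (congestion avoidance, +1)

20


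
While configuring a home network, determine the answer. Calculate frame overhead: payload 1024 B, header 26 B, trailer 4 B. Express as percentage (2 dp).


Given: payload = 1024 B, header = 26 B, trailer = 4 B
Overhead bytes = header + trailer = 26 + 4 = 30
Total frame = payload + overhead = 1024 + 30 = 1054
Overhead % = 30 / 1054 * 100 = 2.8463% -> 2.85% (2 dp)

2.85


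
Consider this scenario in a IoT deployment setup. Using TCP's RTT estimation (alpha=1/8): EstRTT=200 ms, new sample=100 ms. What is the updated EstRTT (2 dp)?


Given: EstRTT = 200 ms, SampleRTT = 100 ms, alpha = 1/8
New EstRTT = (1 - alpha) * EstRTT + alpha * SampleRTT
(7/8) * 200 = 175
(1/8) * 100 = 12.5
New EstRTT = 175 + 12.5 = 187.5 ms -> 187.50 ms (2 dp)

187.50


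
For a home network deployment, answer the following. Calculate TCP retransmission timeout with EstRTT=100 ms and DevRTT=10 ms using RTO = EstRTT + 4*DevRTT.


Given: EstRTT = 100 ms, DevRTT = 10 ms
Timeout = EstRTT + 4 * DevRTT
4 * DevRTT = 4 * 10 = 40
Timeout = 100 + 40 = 140 ms

140


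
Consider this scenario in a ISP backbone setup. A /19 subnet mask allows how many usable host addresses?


Given: subnet mask /19
Host bits = 32 - 19 = 13
Total addresses = 2^13 = 8192
Usable hosts = 8192 - 2 (network + broadcast) = 8190

8190


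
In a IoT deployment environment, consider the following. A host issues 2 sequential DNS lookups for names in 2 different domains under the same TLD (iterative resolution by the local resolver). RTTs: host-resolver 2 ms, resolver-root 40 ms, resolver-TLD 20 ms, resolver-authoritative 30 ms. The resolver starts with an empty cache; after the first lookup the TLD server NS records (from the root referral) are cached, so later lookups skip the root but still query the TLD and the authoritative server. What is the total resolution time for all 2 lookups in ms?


Lookup 1 (cold cache): local + root + TLD + auth = 2 + 40 + 20 + 30 = 92 ms
Lookups 2..2 (TLD NS cached -> skip root; new domain -> still ask TLD and auth): local + TLD + auth = 2 + 20 + 30 = 52 ms each
Remaining 1 lookups: 1 * 52 = 52 ms
Total = 92 + 52 = 144 ms

144


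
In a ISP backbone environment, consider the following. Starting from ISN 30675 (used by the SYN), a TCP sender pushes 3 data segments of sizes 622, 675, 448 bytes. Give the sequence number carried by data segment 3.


The SYN occupies sequence number ISN = 30675, so the first data byte is ISN + 1 = 30676.
SEQ of data segment i = (ISN + 1) + sum of payload sizes of segments 1..i-1.
Segment 1: SEQ = 30676, payload = 622 bytes
Segment 2: SEQ = 31298, payload = 675 bytes
Segment 3: SEQ = 31973, payload = 448 bytes
SEQ of segment 3 = 30676 + 622 + 675 = 31973

31973


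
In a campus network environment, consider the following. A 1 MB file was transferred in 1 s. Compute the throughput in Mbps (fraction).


Given: file = 1 MB, time = 1 s
File in Mb = 1 * 8 = 8 Mb
Throughput = 8 / 1 Mbps
Throughput = 8 Mbps

8


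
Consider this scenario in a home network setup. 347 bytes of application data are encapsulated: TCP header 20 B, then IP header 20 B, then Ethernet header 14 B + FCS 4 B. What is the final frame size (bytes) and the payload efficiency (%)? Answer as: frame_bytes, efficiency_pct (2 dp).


TCP segment = 347 + 20 = 367 B
IP packet = 367 + 20 = 387 B
Ethernet frame = 387 + 14 + 4 = 405 B
Efficiency = app / frame = 347 / 405 = 0.856790 = 85.6790% -> 85.68% (2 dp)

405, 85.68


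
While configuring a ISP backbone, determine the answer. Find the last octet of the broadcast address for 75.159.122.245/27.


Given: IP = 75.159.122.245, prefix = /27
Host bits = 32 - 27 = 5
Network last octet = 245 AND mask = 224
Host part size = 2^5 - 1 = 31
Broadcast last octet = 224 OR 31 = 255

255


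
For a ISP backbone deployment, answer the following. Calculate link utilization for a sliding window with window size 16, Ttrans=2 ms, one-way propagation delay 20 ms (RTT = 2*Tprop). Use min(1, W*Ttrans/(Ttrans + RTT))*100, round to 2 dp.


Given: W = 16, Ttrans = 2 ms, RTT = 40 ms (= 2 * Tprop, Tprop = 20 ms)
Cycle time = Ttrans + RTT = 2 + 40 = 42 ms (first packet sent until its ACK returns)
W * Ttrans = 16 * 2 = 32 ms of sending per cycle
W * Ttrans / (Ttrans + RTT) = 32 / 42 = 0.761905
U = min(1, 0.761905) = 0.761905
U% = 76.19%

76.19


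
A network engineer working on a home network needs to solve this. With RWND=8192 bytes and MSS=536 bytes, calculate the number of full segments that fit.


Given: RWND = 8192 bytes, MSS = 536 bytes
Full segments = floor(RWND / MSS)
Full segments = floor(8192 / 536)
Full segments = floor(15.2836) = 15

15


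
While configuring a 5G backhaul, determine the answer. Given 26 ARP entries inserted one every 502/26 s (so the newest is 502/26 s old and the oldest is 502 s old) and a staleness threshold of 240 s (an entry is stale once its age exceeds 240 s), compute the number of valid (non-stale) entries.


Ages are k * 502/26 s for k = 1..26 (spacing = 19.3077 s).
Entry k is valid iff k * 502/26 <= 240 iff k <= 26 * 240 / 502 = 12.4303
n_valid = floor(12.4303) = 12
(n_stale = 26 - 12 = 14)

12


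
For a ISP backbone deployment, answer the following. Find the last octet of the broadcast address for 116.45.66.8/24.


Given: IP = 116.45.66.8, prefix = /24
Host bits = 32 - 24 = 8
Network last octet = 8 AND mask = 0
Host part size = 2^8 - 1 = 255
Broadcast last octet = 0 OR 255 = 255

255


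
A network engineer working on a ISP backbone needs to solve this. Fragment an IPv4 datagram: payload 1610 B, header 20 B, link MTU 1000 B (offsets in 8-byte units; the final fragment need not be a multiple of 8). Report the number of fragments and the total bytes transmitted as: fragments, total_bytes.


Max data per non-final fragment = floor((MTU - header)/8)*8 = floor((1000 - 20)/8)*8 = floor(980/8)*8 = 976 B
Final fragment needs no 8-byte alignment: it can carry up to MTU - header = 980 B
Non-final fragments needed = ceil((payload - 980) / 976) = ceil(630/976) = ceil(0.6455) = 1
Number of fragments = 1 + 1 = 2
Fragment sizes (data): 1 * 976 B + 634 B (last, 634 <= 980 OK)
Total bytes sent = payload + n_frags * header = 1610 + 2*20 = 1610 + 40 = 1650 B

2, 1650


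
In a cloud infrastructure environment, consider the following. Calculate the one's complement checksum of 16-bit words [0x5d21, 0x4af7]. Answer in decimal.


Given words: [0x5d21, 0x4af7]
Step 1: Sum all words
Raw sum = 23841 + 19191 = 43032
One's complement = ~43032 & 0xFFFF = 22503

22503


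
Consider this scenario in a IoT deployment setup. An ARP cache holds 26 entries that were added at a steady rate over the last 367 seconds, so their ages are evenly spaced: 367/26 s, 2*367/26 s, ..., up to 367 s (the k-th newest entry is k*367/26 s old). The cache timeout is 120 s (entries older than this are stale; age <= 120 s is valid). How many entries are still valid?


Ages are k * 367/26 s for k = 1..26 (spacing = 14.1154 s).
Entry k is valid iff k * 367/26 <= 120 iff k <= 26 * 120 / 367 = 8.5014
n_valid = floor(8.5014) = 8
(n_stale = 26 - 8 = 18)

8


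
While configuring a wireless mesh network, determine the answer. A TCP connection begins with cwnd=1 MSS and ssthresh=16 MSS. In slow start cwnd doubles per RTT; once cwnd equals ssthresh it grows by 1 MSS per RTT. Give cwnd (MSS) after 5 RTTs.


RTT 0: cwnd = 1 MSS (initial)
RTT 1: cwnd = 2 MSS (slow start, doubled)
RTT 2: cwnd = 4 MSS (slow start, doubled)
RTT 3: cwnd = 8 MSS (slow start, doubled)
RTT 4: cwnd = 16 MSS (slow start, doubled)
RTT 5: cwnd = 17 MSS (congestion avoidance, +1)

17


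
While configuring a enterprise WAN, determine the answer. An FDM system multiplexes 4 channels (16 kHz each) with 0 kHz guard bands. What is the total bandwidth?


Given: 4 channels, 16 kHz each, guard = 0 kHz
Channel bandwidth = 4 * 16 = 64 kHz
Guard bands = 3 gaps * 0 kHz = 0 kHz
Total = 64 + 0 = 64 kHz

64


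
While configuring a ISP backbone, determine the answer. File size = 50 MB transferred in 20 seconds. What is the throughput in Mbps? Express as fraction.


Given: file = 50 MB, time = 20 s
File in Mb = 50 * 8 = 400 Mb
Throughput = 400 / 20 Mbps
Throughput = 20 Mbps

20


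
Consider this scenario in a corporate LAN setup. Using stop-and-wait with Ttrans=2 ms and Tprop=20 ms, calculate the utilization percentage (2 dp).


Given: Ttrans = 2 ms, Tprop = 20 ms
RTT = 2 * Tprop = 2 * 20 = 40 ms
U = Ttrans / (Ttrans + RTT)
U = 2 / (2 + 40)
U = 2 / 42 = 0.047619
U% = 4.76%

4.76


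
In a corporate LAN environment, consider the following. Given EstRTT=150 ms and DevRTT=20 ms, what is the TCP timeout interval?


Given: EstRTT = 150 ms, DevRTT = 20 ms
Timeout = EstRTT + 4 * DevRTT
4 * DevRTT = 4 * 20 = 80
Timeout = 150 + 80 = 230 ms

230


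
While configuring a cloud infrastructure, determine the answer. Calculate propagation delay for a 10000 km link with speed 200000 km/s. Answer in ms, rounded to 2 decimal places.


Given: distance = 10000 km, speed = 200000 km/s
Delay = distance / speed = 10000 / 200000 seconds
Delay in ms = 10000 * 1000 / 200000
Delay = 50.0000 ms
Rounded to 2 dp = 50.00 ms

50.00


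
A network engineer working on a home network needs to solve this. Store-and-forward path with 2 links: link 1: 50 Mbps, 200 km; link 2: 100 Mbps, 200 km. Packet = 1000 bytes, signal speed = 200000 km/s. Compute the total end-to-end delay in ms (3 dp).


Packet = 1000 bytes = 8000 bits. Store-and-forward: sum (t_trans + t_prop) per link.
Link 1: t_trans = 8000/(50*10^6) s = 0.1600 ms; t_prop = 200/200000 s = 1.0000 ms; subtotal = 1.1600 ms
Link 2: t_trans = 8000/(100*10^6) s = 0.0800 ms; t_prop = 200/200000 s = 1.0000 ms; subtotal = 1.0800 ms
End-to-end = 1.1600 + 1.0800 = 2.2400 ms -> 2.240 ms (3 dp)

2.240


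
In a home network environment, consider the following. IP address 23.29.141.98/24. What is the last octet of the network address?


Given: IP = 23.29.141.98, prefix = /24
Subnet mask = 255.255.255.0
Last octet of IP: 98
Last octet of mask: 0
Network last octet = 98 AND 0 = 0

0


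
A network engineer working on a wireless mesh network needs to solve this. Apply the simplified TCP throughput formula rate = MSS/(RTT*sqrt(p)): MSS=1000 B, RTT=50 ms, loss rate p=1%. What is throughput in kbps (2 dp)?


Given: MSS = 1000 bytes, RTT = 50 ms, loss = 1%
RTT in seconds = 50 / 1000 = 0.05
Loss rate = 1% = 0.01
sqrt(loss) = sqrt(0.01) = 0.1
Throughput (bytes/s) = 1000 / (0.05 * 0.1) = 200000.0000
Throughput (kbps) = 200000.0000 * 8 / 1000 = 1600.000000 -> 1600.00 kbps (2 dp)

1600.00


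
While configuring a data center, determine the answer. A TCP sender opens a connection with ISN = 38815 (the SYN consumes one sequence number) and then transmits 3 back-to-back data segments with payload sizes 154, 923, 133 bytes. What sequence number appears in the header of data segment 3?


The SYN occupies sequence number ISN = 38815, so the first data byte is ISN + 1 = 38816.
SEQ of data segment i = (ISN + 1) + sum of payload sizes of segments 1..i-1.
Segment 1: SEQ = 38816, payload = 154 bytes
Segment 2: SEQ = 38970, payload = 923 bytes
Segment 3: SEQ = 39893, payload = 133 bytes
SEQ of segment 3 = 38816 + 154 + 923 = 39893

39893


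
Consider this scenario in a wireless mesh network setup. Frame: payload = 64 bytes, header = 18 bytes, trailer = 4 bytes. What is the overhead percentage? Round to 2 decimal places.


Given: payload = 64 B, header = 18 B, trailer = 4 B
Overhead bytes = header + trailer = 18 + 4 = 22
Total frame = payload + overhead = 64 + 22 = 86
Overhead % = 22 / 86 * 100 = 25.5814% -> 25.58% (2 dp)

25.58


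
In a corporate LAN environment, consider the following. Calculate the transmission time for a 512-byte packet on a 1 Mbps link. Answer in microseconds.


Given: packet = 512 bytes, bandwidth = 1 Mbps
Packet in bits = 512 * 8 = 4096 bits
Bandwidth = 1 * 10^6 = 1000000 bps
Time = 4096 / 1000000 seconds
Time in us = 4096 * 10^6 / 1000000 = 4096

4096


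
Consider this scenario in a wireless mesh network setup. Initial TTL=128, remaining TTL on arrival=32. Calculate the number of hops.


Given: initial TTL = 128, received TTL = 32
Hops = initial TTL - received TTL
Hops = 128 - 32 = 96

96


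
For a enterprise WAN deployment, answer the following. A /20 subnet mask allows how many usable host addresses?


Given: subnet mask /20
Host bits = 32 - 20 = 12
Total addresses = 2^12 = 4096
Usable hosts = 4096 - 2 (network + broadcast) = 4094

4094


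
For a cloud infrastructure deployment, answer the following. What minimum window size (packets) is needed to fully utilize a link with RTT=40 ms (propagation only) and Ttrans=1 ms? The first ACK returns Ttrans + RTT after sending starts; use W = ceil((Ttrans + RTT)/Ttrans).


Given: Ttrans = 1 ms, RTT = 40 ms (= 2 * Tprop, Tprop = 20 ms)
Time until first ACK returns = Ttrans + RTT = 1 + 40 = 41 ms
Need W * Ttrans >= Ttrans + RTT  ->  W >= (Ttrans + RTT) / Ttrans
(Ttrans + RTT) / Ttrans = 41 / 1 = 41
W_min = ceil(41) = 41

41


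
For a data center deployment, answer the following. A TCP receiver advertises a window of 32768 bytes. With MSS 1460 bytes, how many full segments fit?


Given: RWND = 32768 bytes, MSS = 1460 bytes
Full segments = floor(RWND / MSS)
Full segments = floor(32768 / 1460)
Full segments = floor(22.4438) = 22

22


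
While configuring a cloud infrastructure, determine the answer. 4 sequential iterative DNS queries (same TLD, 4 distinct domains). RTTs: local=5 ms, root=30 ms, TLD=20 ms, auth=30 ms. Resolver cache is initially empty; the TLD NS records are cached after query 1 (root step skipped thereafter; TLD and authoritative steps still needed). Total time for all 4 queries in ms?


Lookup 1 (cold cache): local + root + TLD + auth = 5 + 30 + 20 + 30 = 85 ms
Lookups 2..4 (TLD NS cached -> skip root; new domain -> still ask TLD and auth): local + TLD + auth = 5 + 20 + 30 = 55 ms each
Remaining 3 lookups: 3 * 55 = 165 ms
Total = 85 + 165 = 250 ms

250


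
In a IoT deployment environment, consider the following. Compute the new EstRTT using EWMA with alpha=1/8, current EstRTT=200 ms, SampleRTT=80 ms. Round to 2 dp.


Given: EstRTT = 200 ms, SampleRTT = 80 ms, alpha = 1/8
New EstRTT = (1 - alpha) * EstRTT + alpha * SampleRTT
(7/8) * 200 = 175
(1/8) * 80 = 10
New EstRTT = 175 + 10 = 185 ms -> 185.00 ms (2 dp)

185.00


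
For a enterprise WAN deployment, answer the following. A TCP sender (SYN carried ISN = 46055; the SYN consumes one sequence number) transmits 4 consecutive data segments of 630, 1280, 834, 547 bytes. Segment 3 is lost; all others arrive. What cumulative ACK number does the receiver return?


SYN uses sequence number 46055; first data byte = ISN + 1 = 46056.
Segment 1: SEQ = 46056, len = 630 B, covers [46056, 46685]
Segment 2: SEQ = 46686, len = 1280 B, covers [46686, 47965]
Segment 3: SEQ = 47966, len = 834 B, covers [47966, 48799] [LOST]
Segment 4: SEQ = 48800, len = 547 B, covers [48800, 49346]
In-order data received: bytes [46056, 47965] (segments 1..2).
Segment 3 missing -> gap begins at byte 47966; later segments buffered out of order.
Cumulative ACK = next expected in-order byte = 46056 + 630 + 1280 = 47966

47966


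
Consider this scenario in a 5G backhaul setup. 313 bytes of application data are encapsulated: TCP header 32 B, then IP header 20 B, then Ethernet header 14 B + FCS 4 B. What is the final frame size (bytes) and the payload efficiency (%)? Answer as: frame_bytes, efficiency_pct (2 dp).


TCP segment = 313 + 32 = 345 B
IP packet = 345 + 20 = 365 B
Ethernet frame = 365 + 14 + 4 = 383 B
Efficiency = app / frame = 313 / 383 = 0.817232 = 81.7232% -> 81.72% (2 dp)

383, 81.72


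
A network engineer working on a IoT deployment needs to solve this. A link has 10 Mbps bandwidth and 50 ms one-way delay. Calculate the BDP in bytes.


Given: bandwidth = 10 Mbps, delay = 50 ms
BDP in bits = 10 * 10^6 * 50 / 1000
BDP in bits = 500000
BDP in bytes = 500000 / 8 = 62500

62500


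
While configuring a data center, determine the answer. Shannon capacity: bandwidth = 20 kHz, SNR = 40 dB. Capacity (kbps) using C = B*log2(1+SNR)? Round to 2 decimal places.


Given: B = 20 kHz, SNR = 40 dB
SNR linear = 10^(40/10) = 10000
1 + SNR = 10001
log2(10001) = 13.2878566418
C = 20 * 1000 * 13.2878566418 = 265757.1328 bps
C = 265.757133 kbps -> 265.76 kbps (2 dp)

265.76


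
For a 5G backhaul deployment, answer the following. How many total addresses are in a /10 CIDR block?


Given: CIDR prefix /10
Host bits = 32 - 10 = 22
Total addresses = 2^22 = 4194304

4194304


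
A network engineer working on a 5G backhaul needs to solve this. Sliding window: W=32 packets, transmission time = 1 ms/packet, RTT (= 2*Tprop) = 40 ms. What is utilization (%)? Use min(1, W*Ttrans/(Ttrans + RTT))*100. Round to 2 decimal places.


Given: W = 32, Ttrans = 1 ms, RTT = 40 ms (= 2 * Tprop, Tprop = 20 ms)
Cycle time = Ttrans + RTT = 1 + 40 = 41 ms (first packet sent until its ACK returns)
W * Ttrans = 32 * 1 = 32 ms of sending per cycle
W * Ttrans / (Ttrans + RTT) = 32 / 41 = 0.780488
U = min(1, 0.780488) = 0.780488
U% = 78.05%

78.05
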